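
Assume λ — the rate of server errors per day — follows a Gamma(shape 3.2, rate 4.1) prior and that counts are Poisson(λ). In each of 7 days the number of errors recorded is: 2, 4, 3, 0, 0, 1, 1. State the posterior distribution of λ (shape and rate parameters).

Total count ∑xᵢ = 11 over n = 7 days.
Gamma is conjugate to the Poisson likelihood: posterior is Gamma(shape = 3.2+11 = 14.2, rate = 4.1+7 = 11.1).

Posterior: Gamma(shape=14.2, rate=11.1)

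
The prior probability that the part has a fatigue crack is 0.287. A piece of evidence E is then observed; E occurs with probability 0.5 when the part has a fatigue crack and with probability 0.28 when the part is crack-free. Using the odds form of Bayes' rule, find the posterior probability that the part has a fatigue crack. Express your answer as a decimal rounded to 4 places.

Posterior probability ≈ 0.4182

Prior odds = 0.287/(1−0.287) = 0.40252.
Likelihood ratio for E = 0.5/0.28 = 1.7857.
Posterior odds = prior odds × LR = 0.71879.
Posterior probability = odds/(1+odds) = 0.71879/1.7188 = 0.4182.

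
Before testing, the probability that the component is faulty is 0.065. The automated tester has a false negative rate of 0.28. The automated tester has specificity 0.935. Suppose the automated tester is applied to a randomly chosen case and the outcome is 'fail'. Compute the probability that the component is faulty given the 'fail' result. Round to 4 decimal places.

Let H be the event that the component is faulty. P(H) = 0.065, so P(¬H) = 0.935. With E the 'fail' result, P(E|H) = 0.72 and P(E|¬H) = 0.065.
P(E) = 0.72·0.065 + 0.065·0.935 = 0.046800 + 0.060775 = 0.10758.
By Bayes' theorem, P(H|E) = 0.046800 / 0.10758 = 0.4350.

P(H | E) ≈ 0.4350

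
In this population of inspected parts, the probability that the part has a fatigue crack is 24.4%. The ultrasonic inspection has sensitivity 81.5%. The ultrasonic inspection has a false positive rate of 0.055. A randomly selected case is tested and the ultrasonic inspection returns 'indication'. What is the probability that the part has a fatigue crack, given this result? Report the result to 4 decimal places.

Let H be the event that the part has a fatigue crack. P(H) = 0.244, so P(¬H) = 0.756. With E the 'indication' result, P(E|H) = 0.815 and P(E|¬H) = 0.055.
P(E) = 0.815·0.244 + 0.055·0.756 = 0.19886 + 0.041580 = 0.24044.
By Bayes' theorem, P(H|E) = 0.19886 / 0.24044 = 0.8271.

P(H | E) ≈ 0.8271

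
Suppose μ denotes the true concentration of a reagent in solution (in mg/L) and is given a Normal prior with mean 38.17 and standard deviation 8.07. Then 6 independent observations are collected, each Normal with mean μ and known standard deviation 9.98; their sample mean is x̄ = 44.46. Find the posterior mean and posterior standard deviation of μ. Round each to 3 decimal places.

Prior precision 1/τ₀² = 1/8.07² = 0.0153551; data precision n/σ² = 6/9.98² = 0.0602407.
Posterior precision = 0.0153551 + 0.0602407 = 0.0755958, giving posterior SD = 1/√0.0755958 = 3.637.
Posterior mean = (0.0153551·38.17 + 0.0602407·44.46) / 0.0755958 = 43.182.

Posterior mean ≈ 43.182; posterior SD ≈ 3.637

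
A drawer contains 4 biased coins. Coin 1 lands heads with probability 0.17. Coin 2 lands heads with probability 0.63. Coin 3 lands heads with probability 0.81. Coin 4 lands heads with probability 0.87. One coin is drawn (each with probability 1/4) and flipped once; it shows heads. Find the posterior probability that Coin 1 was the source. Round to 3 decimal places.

P(heads|C1) = 0.17; P(heads|C2) = 0.63; P(heads|C3) = 0.81; P(heads|C4) = 0.87.
Prior × likelihood for each source: 0.25·0.17=0.04250, 0.25·0.63=0.1575, 0.25·0.81=0.2025, 0.25·0.87=0.2175. Summing gives P(heads) = 0.62000.
P(Coin 1 | heads) = 0.04250 / 0.62000 = 0.069.

Posterior probability ≈ 0.069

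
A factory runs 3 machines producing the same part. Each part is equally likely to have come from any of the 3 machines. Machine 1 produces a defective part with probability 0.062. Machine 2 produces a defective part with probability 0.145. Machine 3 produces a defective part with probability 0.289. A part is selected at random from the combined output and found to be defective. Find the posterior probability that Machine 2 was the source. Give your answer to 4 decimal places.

Posterior probability ≈ 0.2923

P(defective|M1) = 0.062; P(defective|M2) = 0.145; P(defective|M3) = 0.289.
Prior × likelihood for each source: 0.333333·0.062=0.02067, 0.333333·0.145=0.04833, 0.333333·0.289=0.09633. Summing gives P(defective) = 0.16533.
P(Machine 2 | defective) = 0.04833 / 0.16533 = 0.2923.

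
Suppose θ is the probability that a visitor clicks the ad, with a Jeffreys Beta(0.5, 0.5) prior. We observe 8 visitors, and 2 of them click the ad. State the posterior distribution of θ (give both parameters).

Observing 2 successes and 6 failures updates Beta(0.5, 0.5) by adding the success and failure counts to the two shape parameters: α = 0.5+2 = 2.5, β = 0.5+6 = 6.5.

Posterior: Beta(2.5, 6.5)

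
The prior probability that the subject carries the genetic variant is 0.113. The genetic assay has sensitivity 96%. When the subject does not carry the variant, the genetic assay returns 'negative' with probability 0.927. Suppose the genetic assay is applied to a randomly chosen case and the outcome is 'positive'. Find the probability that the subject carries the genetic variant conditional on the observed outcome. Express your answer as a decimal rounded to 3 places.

Let H be the event that the subject carries the genetic variant. P(H) = 0.113, so P(¬H) = 0.887. With E the 'positive' result, P(E|H) = 0.96 and P(E|¬H) = 0.073.
P(E) = 0.96·0.113 + 0.073·0.887 = 0.10848 + 0.064751 = 0.17323.
By Bayes' theorem, P(H|E) = 0.10848 / 0.17323 = 0.626.

P(H | E) ≈ 0.626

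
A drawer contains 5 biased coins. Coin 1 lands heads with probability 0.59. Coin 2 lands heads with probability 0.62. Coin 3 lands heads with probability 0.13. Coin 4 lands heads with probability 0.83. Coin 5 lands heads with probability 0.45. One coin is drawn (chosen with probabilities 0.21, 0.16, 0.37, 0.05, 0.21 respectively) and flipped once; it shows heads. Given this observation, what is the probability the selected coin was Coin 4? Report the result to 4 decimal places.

Tabulate prior·likelihood by source: [1] prior 0.21, lik 0.59, product 0.1239; [2] prior 0.16, lik 0.62, product 0.09920; [3] prior 0.37, lik 0.13, product 0.04810; [4] prior 0.05, lik 0.83, product 0.04150; [5] prior 0.21, lik 0.45, product 0.09450.
Normalizing constant = 0.40720; the posterior for Coin 4 is its product over the sum, 0.04150/0.40720 = 0.1019.

Posterior probability ≈ 0.1019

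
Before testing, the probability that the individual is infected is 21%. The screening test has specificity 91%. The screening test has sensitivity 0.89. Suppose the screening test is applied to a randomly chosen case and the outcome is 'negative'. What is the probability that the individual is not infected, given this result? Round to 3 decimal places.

Write H for 'the individual is infected'. Prior odds H:¬H = 0.21/0.79 = 0.26582. For the 'negative' outcome, the likelihood ratio is 0.11/0.91 = 0.12088.
Posterior odds = 0.26582 × 0.12088 = 0.032132, so P(H|E) = 0.032132/(1+0.032132) = 0.031. Then P(¬H|E) = 1 − 0.031 = 0.969.

P(¬H | E) ≈ 0.969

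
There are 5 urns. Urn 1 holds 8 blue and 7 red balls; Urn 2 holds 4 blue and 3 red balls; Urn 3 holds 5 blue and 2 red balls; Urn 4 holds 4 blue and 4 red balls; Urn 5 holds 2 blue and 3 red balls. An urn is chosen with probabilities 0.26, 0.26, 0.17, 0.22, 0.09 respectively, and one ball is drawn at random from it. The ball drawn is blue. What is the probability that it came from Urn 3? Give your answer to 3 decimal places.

Tabulate prior·likelihood by source: [1] prior 0.26, lik 0.5333, product 0.1387; [2] prior 0.26, lik 0.5714, product 0.1486; [3] prior 0.17, lik 0.7143, product 0.1214; [4] prior 0.22, lik 0.5, product 0.1100; [5] prior 0.09, lik 0.4, product 0.03600.
Normalizing constant = 0.55467; the posterior for Urn 3 is its product over the sum, 0.1214/0.55467 = 0.219.

Posterior probability ≈ 0.219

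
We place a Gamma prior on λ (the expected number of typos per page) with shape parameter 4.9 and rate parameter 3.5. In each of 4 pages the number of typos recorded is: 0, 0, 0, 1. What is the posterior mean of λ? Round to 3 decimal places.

Total count ∑xᵢ = 1 over n = 4 pages.
Gamma is conjugate to the Poisson likelihood: posterior is Gamma(shape = 4.9+1 = 5.9, rate = 3.5+4 = 7.5).
Posterior mean = shape/rate = 5.9/7.5 = 0.787.

Posterior mean ≈ 0.787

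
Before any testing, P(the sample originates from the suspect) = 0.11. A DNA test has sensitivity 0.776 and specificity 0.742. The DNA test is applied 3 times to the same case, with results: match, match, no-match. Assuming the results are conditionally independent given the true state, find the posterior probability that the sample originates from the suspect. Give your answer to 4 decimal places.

Posterior P(H) ≈ 0.2524

Let H be the event that the sample originates from the suspect; start with P(H) = 0.11. P('match'|H) = 0.776, P('match'|¬H) = 0.258.
Update on result 1 ('match'): P(H) ← 0.776·0.1100 / (0.776·0.1100 + 0.258·0.8900) = 0.085360/0.31498 = 0.2710.
Update on result 2 ('match'): P(H) ← 0.776·0.2710 / (0.776·0.2710 + 0.258·0.7290) = 0.21030/0.39838 = 0.5279.
Update on result 3 ('no-match'): P(H) ← 0.224·0.5279 / (0.224·0.5279 + 0.742·0.4721) = 0.11825/0.46856 = 0.2524.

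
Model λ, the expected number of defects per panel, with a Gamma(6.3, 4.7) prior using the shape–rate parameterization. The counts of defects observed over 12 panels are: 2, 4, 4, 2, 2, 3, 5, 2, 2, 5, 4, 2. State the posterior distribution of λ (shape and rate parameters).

Total count ∑xᵢ = 37 over n = 12 panels.
Gamma is conjugate to the Poisson likelihood: posterior is Gamma(shape = 6.3+37 = 43.3, rate = 4.7+12 = 16.7).

Posterior: Gamma(shape=43.3, rate=16.7)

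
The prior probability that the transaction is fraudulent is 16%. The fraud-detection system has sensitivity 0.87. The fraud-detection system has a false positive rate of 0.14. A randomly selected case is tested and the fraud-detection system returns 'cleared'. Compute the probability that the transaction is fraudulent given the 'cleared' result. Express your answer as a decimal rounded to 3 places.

Write H for 'the transaction is fraudulent'. Prior odds H:¬H = 0.16/0.84 = 0.19048. For the 'cleared' outcome, the likelihood ratio is 0.13/0.86 = 0.15116.
Posterior odds = 0.19048 × 0.15116 = 0.028793, so P(H|E) = 0.028793/(1+0.028793) = 0.028.

P(H | E) ≈ 0.028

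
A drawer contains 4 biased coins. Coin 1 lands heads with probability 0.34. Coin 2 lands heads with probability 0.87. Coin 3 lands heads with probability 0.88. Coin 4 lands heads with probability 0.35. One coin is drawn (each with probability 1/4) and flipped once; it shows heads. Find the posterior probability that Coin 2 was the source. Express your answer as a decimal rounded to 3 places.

P(heads|C1) = 0.34; P(heads|C2) = 0.87; P(heads|C3) = 0.88; P(heads|C4) = 0.35.
Prior × likelihood for each source: 0.25·0.34=0.08500, 0.25·0.87=0.2175, 0.25·0.88=0.2200, 0.25·0.35=0.08750. Summing gives P(heads) = 0.61000.
P(Coin 2 | heads) = 0.2175 / 0.61000 = 0.357.

Posterior probability ≈ 0.357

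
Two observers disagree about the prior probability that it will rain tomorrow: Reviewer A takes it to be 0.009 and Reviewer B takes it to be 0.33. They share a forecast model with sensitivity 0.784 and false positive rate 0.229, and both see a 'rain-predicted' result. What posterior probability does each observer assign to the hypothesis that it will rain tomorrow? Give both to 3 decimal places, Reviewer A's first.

The likelihood ratio for a 'rain-predicted' result is 0.784/0.229 = 3.4236.
Reviewer A: prior odds 0.009/0.991 = 0.0090817; posterior odds 0.031092; posterior probability 0.030.
Reviewer B: prior odds 0.33/0.67 = 0.49254; posterior odds 1.6862; posterior probability 0.628.

Reviewer A: 0.030; Reviewer B: 0.628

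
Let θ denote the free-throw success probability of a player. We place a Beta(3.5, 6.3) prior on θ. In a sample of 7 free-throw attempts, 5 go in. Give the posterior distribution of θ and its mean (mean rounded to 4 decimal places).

Observing 5 successes and 2 failures updates Beta(3.5, 6.3) by adding the success and failure counts to the two shape parameters: α = 3.5+5 = 8.5, β = 6.3+2 = 8.3.
E[θ | data] = 8.5/(8.5+8.3) = 0.5060.

Posterior: Beta(8.5, 8.3); mean ≈ 0.5060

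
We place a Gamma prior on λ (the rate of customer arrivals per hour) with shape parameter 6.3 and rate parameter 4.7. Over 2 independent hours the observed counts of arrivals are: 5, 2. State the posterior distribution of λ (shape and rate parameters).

Posterior: Gamma(shape=13.3, rate=6.7)

The Poisson likelihood adds the total count to the shape and the number of exposure periods to the rate. Here ∑xᵢ = 7 and n = 2, so shape 6.3→13.3 and rate 4.7→6.7.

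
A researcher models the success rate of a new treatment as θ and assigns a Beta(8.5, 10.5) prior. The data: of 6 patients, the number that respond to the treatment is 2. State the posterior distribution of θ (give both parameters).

Posterior: Beta(10.5, 14.5)

The binomial likelihood is conjugate to the Beta prior: with 2 successes and 4 failures, the posterior is Beta(8.5+2, 10.5+4) = Beta(10.5, 14.5).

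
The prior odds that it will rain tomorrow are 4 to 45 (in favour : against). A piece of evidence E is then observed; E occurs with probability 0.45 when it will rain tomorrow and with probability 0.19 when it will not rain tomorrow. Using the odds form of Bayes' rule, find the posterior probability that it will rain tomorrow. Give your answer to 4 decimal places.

Posterior probability ≈ 0.1739

Prior odds = 4/45 = 0.088889.
Likelihood ratio for E = 0.45/0.19 = 2.3684.
Posterior odds = prior odds × LR = 0.21053.
Posterior probability = odds/(1+odds) = 0.21053/1.2105 = 0.1739.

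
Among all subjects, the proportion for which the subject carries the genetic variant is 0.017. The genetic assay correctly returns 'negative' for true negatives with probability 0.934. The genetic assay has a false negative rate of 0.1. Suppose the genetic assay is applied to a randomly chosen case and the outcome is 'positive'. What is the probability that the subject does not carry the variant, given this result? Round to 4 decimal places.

P(¬H | E) ≈ 0.8092

Let H be the event that the subject carries the genetic variant. P(H) = 0.017, so P(¬H) = 0.983. With E the 'positive' result, P(E|H) = 0.9 and P(E|¬H) = 0.066.
P(E) = 0.9·0.017 + 0.066·0.983 = 0.015300 + 0.064878 = 0.080178.
By Bayes' theorem, P(H|E) = 0.015300 / 0.080178 = 0.1908. Hence P(¬H|E) = 1 − 0.1908 = 0.8092.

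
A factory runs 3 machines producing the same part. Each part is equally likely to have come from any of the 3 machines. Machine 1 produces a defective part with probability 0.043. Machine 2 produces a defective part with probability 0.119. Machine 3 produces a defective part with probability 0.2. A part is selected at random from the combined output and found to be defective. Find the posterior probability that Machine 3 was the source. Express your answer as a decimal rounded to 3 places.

P(defective|M1) = 0.043; P(defective|M2) = 0.119; P(defective|M3) = 0.2.
Prior × likelihood for each source: 0.333333·0.043=0.01433, 0.333333·0.119=0.03967, 0.333333·0.2=0.06667. Summing gives P(defective) = 0.12067.
P(Machine 3 | defective) = 0.06667 / 0.12067 = 0.552.

Posterior probability ≈ 0.552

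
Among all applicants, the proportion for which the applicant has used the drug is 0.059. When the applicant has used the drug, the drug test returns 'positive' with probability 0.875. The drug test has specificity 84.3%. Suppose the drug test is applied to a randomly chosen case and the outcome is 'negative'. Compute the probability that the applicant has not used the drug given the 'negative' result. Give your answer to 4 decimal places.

Let H be the event that the applicant has used the drug. P(H) = 0.059, so P(¬H) = 0.941. With E the 'negative' result, P(E|H) = 0.125 and P(E|¬H) = 0.843.
P(E) = 0.125·0.059 + 0.843·0.941 = 0.0073750 + 0.79326 = 0.80064.
By Bayes' theorem, P(H|E) = 0.0073750 / 0.80064 = 0.0092. Hence P(¬H|E) = 1 − 0.0092 = 0.9908.

P(¬H | E) ≈ 0.9908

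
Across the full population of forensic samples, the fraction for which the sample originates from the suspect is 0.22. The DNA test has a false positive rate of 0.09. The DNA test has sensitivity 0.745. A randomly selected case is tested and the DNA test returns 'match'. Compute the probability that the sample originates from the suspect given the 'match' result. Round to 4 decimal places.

Write H for 'the sample originates from the suspect'. Prior odds H:¬H = 0.22/0.78 = 0.28205. For the 'match' outcome, the likelihood ratio is 0.745/0.09 = 8.2778.
Posterior odds = 0.28205 × 8.2778 = 2.3348, so P(H|E) = 2.3348/(1+2.3348) = 0.7001.

P(H | E) ≈ 0.7001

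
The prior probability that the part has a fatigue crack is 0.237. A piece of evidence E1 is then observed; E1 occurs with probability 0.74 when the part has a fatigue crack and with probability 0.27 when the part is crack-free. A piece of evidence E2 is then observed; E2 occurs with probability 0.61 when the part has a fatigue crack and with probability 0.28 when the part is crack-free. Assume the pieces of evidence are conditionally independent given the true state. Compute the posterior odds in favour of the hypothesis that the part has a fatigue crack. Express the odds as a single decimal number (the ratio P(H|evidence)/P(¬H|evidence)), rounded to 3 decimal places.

Posterior odds ≈ 1.855

Prior odds = 0.237/(1−0.237) = 0.31062.
Likelihood ratio for E1 = 0.74/0.27 = 2.7407.
Likelihood ratio for E2 = 0.61/0.28 = 2.1786.
Posterior odds = prior odds × LR₁ × LR₂ = 1.8547.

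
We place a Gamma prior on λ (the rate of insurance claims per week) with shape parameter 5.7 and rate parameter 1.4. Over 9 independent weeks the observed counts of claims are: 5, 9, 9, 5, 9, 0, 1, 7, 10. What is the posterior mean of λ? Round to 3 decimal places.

Posterior mean ≈ 5.837

Total count ∑xᵢ = 55 over n = 9 weeks.
Gamma is conjugate to the Poisson likelihood: posterior is Gamma(shape = 5.7+55 = 60.7, rate = 1.4+9 = 10.4).
E[λ | data] = 60.7/10.4 = 5.837.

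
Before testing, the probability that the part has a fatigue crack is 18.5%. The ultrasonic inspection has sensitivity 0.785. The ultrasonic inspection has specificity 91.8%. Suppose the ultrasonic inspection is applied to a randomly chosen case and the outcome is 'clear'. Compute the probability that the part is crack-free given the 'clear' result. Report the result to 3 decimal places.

Write H for 'the part has a fatigue crack'. Prior odds H:¬H = 0.185/0.815 = 0.22699. For the 'clear' outcome, the likelihood ratio is 0.215/0.918 = 0.23420.
Posterior odds = 0.22699 × 0.23420 = 0.053163, so P(H|E) = 0.053163/(1+0.053163) = 0.050. Then P(¬H|E) = 1 − 0.050 = 0.950.

P(¬H | E) ≈ 0.950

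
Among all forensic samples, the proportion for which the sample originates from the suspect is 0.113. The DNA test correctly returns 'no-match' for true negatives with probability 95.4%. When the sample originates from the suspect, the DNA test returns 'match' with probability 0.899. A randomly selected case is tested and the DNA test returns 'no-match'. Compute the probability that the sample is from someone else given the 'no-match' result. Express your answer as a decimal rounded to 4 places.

P(¬H | E) ≈ 0.9867

Write H for 'the sample originates from the suspect'. Prior odds H:¬H = 0.113/0.887 = 0.12740. For the 'no-match' outcome, the likelihood ratio is 0.101/0.954 = 0.10587.
Posterior odds = 0.12740 × 0.10587 = 0.013487, so P(H|E) = 0.013487/(1+0.013487) = 0.0133. Then P(¬H|E) = 1 − 0.0133 = 0.9867.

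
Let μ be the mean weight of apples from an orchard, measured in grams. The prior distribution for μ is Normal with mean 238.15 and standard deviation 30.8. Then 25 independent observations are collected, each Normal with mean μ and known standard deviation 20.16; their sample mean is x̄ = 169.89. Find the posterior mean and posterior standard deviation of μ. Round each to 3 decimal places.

Posterior mean ≈ 171.040; posterior SD ≈ 3.998

With known σ, the Normal prior is conjugate. Weight on the data is w = (n/σ²)/(n/σ² + 1/τ₀²) = 0.0615119/(0.0615119+0.00105414) = 0.98315.
Posterior mean = w·x̄ + (1−w)·μ₀ = 0.98315·169.89 + 0.016848·238.15 = 171.040. Posterior variance = 1/(0.0615119+0.00105414) = 15.9831, so SD = 3.998.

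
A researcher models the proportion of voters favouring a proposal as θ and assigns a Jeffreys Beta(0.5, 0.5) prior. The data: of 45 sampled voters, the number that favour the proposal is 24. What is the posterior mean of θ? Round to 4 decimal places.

The binomial likelihood is conjugate to the Beta prior: with 24 successes and 21 failures, the posterior is Beta(0.5+24, 0.5+21) = Beta(24.5, 21.5).
Posterior mean = α/(α+β) = 24.5/46 = 0.5326.

Posterior mean ≈ 0.5326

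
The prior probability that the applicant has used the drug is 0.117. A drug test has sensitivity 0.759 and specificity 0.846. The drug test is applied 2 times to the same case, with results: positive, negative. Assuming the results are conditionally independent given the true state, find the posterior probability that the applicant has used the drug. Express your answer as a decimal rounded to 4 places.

Posterior P(H) ≈ 0.1569

Let H be the event that the applicant has used the drug; start with P(H) = 0.117. P('positive'|H) = 0.759, P('positive'|¬H) = 0.154.
Update on result 1 ('positive'): P(H) ← 0.759·0.1170 / (0.759·0.1170 + 0.154·0.8830) = 0.088803/0.22479 = 0.3951.
Update on result 2 ('negative'): P(H) ← 0.241·0.3951 / (0.241·0.3951 + 0.846·0.6049) = 0.095209/0.60699 = 0.1569.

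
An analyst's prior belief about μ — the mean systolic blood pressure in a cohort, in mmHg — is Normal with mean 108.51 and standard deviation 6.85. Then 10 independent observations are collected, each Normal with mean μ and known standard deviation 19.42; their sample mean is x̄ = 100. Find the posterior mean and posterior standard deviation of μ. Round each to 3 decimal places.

Posterior mean ≈ 103.792; posterior SD ≈ 4.573

Prior precision 1/τ₀² = 1/6.85² = 0.0213117; data precision n/σ² = 10/19.42² = 0.0265156.
Posterior precision = 0.0213117 + 0.0265156 = 0.0478273, giving posterior SD = 1/√0.0478273 = 4.573.
Posterior mean = (0.0213117·108.51 + 0.0265156·100) / 0.0478273 = 103.792.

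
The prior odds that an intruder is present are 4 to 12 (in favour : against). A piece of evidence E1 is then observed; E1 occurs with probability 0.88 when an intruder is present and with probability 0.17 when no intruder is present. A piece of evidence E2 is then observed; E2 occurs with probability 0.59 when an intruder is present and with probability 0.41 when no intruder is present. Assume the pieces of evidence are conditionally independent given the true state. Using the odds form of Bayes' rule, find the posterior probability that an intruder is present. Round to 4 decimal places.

Prior odds = 4/12 = 0.33333.
Likelihood ratio for E1 = 0.88/0.17 = 5.1765.
Likelihood ratio for E2 = 0.59/0.41 = 1.4390.
Posterior odds = prior odds × LR₁ × LR₂ = 2.4830.
Posterior probability = odds/(1+odds) = 2.4830/3.4830 = 0.7129.

Posterior probability ≈ 0.7129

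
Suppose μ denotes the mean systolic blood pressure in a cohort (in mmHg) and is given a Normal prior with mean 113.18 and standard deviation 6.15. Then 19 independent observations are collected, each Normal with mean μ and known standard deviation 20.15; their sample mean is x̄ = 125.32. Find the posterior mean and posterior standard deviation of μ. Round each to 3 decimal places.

Posterior mean ≈ 120.937; posterior SD ≈ 3.695

Prior precision 1/τ₀² = 1/6.15² = 0.0264393; data precision n/σ² = 19/20.15² = 0.0467954.
Posterior precision = 0.0264393 + 0.0467954 = 0.0732347, giving posterior SD = 1/√0.0732347 = 3.695.
Posterior mean = (0.0264393·113.18 + 0.0467954·125.32) / 0.0732347 = 120.937.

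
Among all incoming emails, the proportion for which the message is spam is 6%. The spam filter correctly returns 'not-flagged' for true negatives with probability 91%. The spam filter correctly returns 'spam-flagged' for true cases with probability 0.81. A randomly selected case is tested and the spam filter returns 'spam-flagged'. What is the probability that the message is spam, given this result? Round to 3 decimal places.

P(H | E) ≈ 0.365

Write H for 'the message is spam'. Prior odds H:¬H = 0.06/0.94 = 0.063830. For the 'spam-flagged' outcome, the likelihood ratio is 0.81/0.09 = 9.0000.
Posterior odds = 0.063830 × 9.0000 = 0.57447, so P(H|E) = 0.57447/(1+0.57447) = 0.365.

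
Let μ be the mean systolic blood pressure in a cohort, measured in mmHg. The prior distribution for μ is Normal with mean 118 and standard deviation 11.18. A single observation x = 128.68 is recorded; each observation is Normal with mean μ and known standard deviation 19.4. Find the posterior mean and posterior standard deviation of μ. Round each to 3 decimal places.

Posterior mean ≈ 120.663; posterior SD ≈ 9.687

Prior precision 1/τ₀² = 1/11.18² = 0.00800049; data precision n/σ² = 1/19.4² = 0.00265703.
Posterior precision = 0.00800049 + 0.00265703 = 0.0106575, giving posterior SD = 1/√0.0106575 = 9.687.
Posterior mean = (0.00800049·118 + 0.00265703·128.68) / 0.0106575 = 120.663.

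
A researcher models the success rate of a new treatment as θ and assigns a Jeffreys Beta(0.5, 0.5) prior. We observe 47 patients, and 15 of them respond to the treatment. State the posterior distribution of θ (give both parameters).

The binomial likelihood is conjugate to the Beta prior: with 15 successes and 32 failures, the posterior is Beta(0.5+15, 0.5+32) = Beta(15.5, 32.5).

Posterior: Beta(15.5, 32.5)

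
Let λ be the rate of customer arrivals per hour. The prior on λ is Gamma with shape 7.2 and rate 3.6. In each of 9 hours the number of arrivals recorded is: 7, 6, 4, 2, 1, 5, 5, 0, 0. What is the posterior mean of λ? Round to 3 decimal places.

The Poisson likelihood adds the total count to the shape and the number of exposure periods to the rate. Here ∑xᵢ = 30 and n = 9, so shape 7.2→37.2 and rate 3.6→12.6.
Posterior mean = shape/rate = 37.2/12.6 = 2.952.

Posterior mean ≈ 2.952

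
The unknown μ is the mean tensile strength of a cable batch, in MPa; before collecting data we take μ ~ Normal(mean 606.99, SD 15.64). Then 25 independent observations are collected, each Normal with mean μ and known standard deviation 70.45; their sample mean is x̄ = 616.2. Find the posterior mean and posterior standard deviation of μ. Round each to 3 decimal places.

Posterior mean ≈ 612.074; posterior SD ≈ 10.468

Prior precision 1/τ₀² = 1/15.64² = 0.00408815; data precision n/σ² = 25/70.45² = 0.00503707.
Posterior precision = 0.00408815 + 0.00503707 = 0.00912522, giving posterior SD = 1/√0.00912522 = 10.468.
Posterior mean = (0.00408815·606.99 + 0.00503707·616.2) / 0.00912522 = 612.074.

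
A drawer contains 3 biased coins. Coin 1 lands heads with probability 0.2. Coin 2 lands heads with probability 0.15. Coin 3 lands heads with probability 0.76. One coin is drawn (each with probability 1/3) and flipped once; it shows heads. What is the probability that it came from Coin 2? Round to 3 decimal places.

Posterior probability ≈ 0.135

Tabulate prior·likelihood by source: [1] prior 0.333333, lik 0.2, product 0.06667; [2] prior 0.333333, lik 0.15, product 0.05000; [3] prior 0.333333, lik 0.76, product 0.2533.
Normalizing constant = 0.37000; the posterior for Coin 2 is its product over the sum, 0.05000/0.37000 = 0.135.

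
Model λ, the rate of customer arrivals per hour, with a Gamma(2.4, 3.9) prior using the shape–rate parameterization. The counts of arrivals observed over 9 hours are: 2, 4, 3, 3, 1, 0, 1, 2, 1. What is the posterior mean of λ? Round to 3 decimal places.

Posterior mean ≈ 1.504

The Poisson likelihood adds the total count to the shape and the number of exposure periods to the rate. Here ∑xᵢ = 17 and n = 9, so shape 2.4→19.4 and rate 3.9→12.9.
Posterior mean = shape/rate = 19.4/12.9 = 1.504.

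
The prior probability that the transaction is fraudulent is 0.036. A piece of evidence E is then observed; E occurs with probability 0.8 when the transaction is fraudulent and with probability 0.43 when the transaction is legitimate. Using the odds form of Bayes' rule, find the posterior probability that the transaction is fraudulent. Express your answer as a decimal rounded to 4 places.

Posterior probability ≈ 0.0650

Prior odds = 0.036/(1−0.036) = 0.037344. In log-odds, ln(0.037344) = -3.2876.
Add log likelihood ratio: ln(1.8605) = 0.62083.
Posterior log-odds = -2.6667, so posterior odds = exp(-2.6667) = 0.069478. Converting, P(H|E) = 0.069478/1.0695 = 0.0650.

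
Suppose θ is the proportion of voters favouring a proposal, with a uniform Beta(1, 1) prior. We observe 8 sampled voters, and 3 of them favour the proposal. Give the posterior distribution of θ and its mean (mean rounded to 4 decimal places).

Posterior: Beta(4, 6); mean ≈ 0.4000

Observing 3 successes and 5 failures updates Beta(1, 1) by adding the success and failure counts to the two shape parameters: α = 1+3 = 4, β = 1+5 = 6.
Posterior mean = α/(α+β) = 4/10 = 0.4000.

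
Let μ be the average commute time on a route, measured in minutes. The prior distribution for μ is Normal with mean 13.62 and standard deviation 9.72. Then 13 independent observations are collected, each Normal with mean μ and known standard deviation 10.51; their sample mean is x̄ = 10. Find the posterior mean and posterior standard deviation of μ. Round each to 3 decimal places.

Prior precision 1/τ₀² = 1/9.72² = 0.0105844; data precision n/σ² = 13/10.51² = 0.117690.
Posterior precision = 0.0105844 + 0.117690 = 0.128274, giving posterior SD = 1/√0.128274 = 2.792.
Posterior mean = (0.0105844·13.62 + 0.117690·10) / 0.128274 = 10.299.

Posterior mean ≈ 10.299; posterior SD ≈ 2.792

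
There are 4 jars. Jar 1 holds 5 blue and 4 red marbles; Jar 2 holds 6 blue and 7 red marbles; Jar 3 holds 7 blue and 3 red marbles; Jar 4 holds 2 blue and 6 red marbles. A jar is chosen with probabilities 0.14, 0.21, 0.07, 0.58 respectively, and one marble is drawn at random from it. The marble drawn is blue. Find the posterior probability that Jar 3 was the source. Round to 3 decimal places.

P(blue|Jar 1) = 0.5556; P(blue|Jar 2) = 0.4615; P(blue|Jar 3) = 0.7; P(blue|Jar 4) = 0.25.
Prior × likelihood for each source: 0.14·0.5556=0.07778, 0.21·0.4615=0.09692, 0.07·0.7=0.04900, 0.58·0.25=0.1450. Summing gives P(blue) = 0.36870.
P(Jar 3 | blue) = 0.04900 / 0.36870 = 0.133.

Posterior probability ≈ 0.133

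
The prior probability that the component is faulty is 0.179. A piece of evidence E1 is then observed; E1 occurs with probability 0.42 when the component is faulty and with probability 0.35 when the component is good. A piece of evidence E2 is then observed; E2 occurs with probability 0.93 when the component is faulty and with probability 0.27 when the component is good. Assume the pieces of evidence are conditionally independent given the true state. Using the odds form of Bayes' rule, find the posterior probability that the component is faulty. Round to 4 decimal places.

Prior odds = 0.179/(1−0.179) = 0.21803. In log-odds, ln(0.21803) = -1.5231.
Add log likelihood ratios: ln(1.2000) + ln(3.4444) = 1.4191.
Posterior log-odds = -0.10405, so posterior odds = exp(-0.10405) = 0.90118. Converting, P(H|E) = 0.90118/1.9012 = 0.4740.

Posterior probability ≈ 0.4740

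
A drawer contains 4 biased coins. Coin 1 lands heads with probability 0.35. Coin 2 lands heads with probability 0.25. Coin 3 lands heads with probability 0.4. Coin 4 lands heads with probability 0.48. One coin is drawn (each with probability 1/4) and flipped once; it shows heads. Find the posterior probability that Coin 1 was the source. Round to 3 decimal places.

Tabulate prior·likelihood by source: [1] prior 0.25, lik 0.35, product 0.08750; [2] prior 0.25, lik 0.25, product 0.06250; [3] prior 0.25, lik 0.4, product 0.1000; [4] prior 0.25, lik 0.48, product 0.1200.
Normalizing constant = 0.37000; the posterior for Coin 1 is its product over the sum, 0.08750/0.37000 = 0.236.

Posterior probability ≈ 0.236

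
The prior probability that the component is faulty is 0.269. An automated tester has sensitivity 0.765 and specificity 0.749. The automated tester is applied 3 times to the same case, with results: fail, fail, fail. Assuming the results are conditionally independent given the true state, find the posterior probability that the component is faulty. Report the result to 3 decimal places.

Posterior P(H) ≈ 0.912

With H the event that the component is faulty, the joint likelihood of the observed sequence is P(data|H) = 0.765·0.765·0.765 = 0.44770 and P(data|¬H) = 0.251·0.251·0.251 = 0.015813.
Bayes: P(H|data) = 0.269·0.44770 / (0.269·0.44770 + 0.731·0.015813) = 0.12043/0.13199 = 0.9124.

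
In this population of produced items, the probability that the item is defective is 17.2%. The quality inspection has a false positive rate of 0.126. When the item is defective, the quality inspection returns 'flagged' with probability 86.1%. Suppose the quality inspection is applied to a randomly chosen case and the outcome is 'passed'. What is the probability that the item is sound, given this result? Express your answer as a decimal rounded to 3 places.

Write H for 'the item is defective'. Prior odds H:¬H = 0.172/0.828 = 0.20773. For the 'passed' outcome, the likelihood ratio is 0.139/0.874 = 0.15904.
Posterior odds = 0.20773 × 0.15904 = 0.033037, so P(H|E) = 0.033037/(1+0.033037) = 0.032. Then P(¬H|E) = 1 − 0.032 = 0.968.

P(¬H | E) ≈ 0.968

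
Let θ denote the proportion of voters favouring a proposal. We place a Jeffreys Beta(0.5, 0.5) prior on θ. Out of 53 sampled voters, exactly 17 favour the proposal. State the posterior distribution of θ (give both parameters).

Posterior: Beta(17.5, 36.5)

Observing 17 successes and 36 failures updates Beta(0.5, 0.5) by adding the success and failure counts to the two shape parameters: α = 0.5+17 = 17.5, β = 0.5+36 = 36.5.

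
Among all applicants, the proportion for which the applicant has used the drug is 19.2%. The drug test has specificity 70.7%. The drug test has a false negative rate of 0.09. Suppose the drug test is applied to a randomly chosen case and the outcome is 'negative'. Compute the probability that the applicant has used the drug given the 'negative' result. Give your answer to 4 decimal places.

Write H for 'the applicant has used the drug'. Prior odds H:¬H = 0.192/0.808 = 0.23762. For the 'negative' outcome, the likelihood ratio is 0.09/0.707 = 0.12730.
Posterior odds = 0.23762 × 0.12730 = 0.030249, so P(H|E) = 0.030249/(1+0.030249) = 0.0294.

P(H | E) ≈ 0.0294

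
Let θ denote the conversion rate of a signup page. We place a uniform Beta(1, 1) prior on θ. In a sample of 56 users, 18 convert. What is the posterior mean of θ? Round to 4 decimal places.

Observing 18 successes and 38 failures updates Beta(1, 1) by adding the success and failure counts to the two shape parameters: α = 1+18 = 19, β = 1+38 = 39.
Posterior mean = α/(α+β) = 19/58 = 0.3276.

Posterior mean ≈ 0.3276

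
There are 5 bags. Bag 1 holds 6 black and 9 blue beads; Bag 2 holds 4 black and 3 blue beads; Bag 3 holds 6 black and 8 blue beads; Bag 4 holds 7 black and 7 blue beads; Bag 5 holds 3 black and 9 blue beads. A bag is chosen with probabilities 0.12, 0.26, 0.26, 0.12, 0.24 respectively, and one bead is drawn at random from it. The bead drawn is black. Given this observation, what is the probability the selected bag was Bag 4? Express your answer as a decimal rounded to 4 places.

Tabulate prior·likelihood by source: [1] prior 0.12, lik 0.4, product 0.04800; [2] prior 0.26, lik 0.5714, product 0.1486; [3] prior 0.26, lik 0.4286, product 0.1114; [4] prior 0.12, lik 0.5, product 0.06000; [5] prior 0.24, lik 0.25, product 0.06000.
Normalizing constant = 0.42800; the posterior for Bag 4 is its product over the sum, 0.06000/0.42800 = 0.1402.

Posterior probability ≈ 0.1402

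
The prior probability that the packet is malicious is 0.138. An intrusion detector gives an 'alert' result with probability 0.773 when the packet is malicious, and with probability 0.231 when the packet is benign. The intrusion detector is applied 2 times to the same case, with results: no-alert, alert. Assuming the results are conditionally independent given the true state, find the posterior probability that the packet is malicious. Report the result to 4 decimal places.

Posterior P(H) ≈ 0.1365

With H the event that the packet is malicious, the joint likelihood of the observed sequence is P(data|H) = 0.227·0.773 = 0.17547 and P(data|¬H) = 0.769·0.231 = 0.17764.
Bayes: P(H|data) = 0.138·0.17547 / (0.138·0.17547 + 0.862·0.17764) = 0.024215/0.17734 = 0.1365.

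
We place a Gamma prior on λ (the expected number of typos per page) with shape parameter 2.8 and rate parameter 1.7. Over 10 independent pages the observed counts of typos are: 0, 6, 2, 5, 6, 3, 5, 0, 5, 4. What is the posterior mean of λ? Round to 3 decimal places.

Posterior mean ≈ 3.316

The Poisson likelihood adds the total count to the shape and the number of exposure periods to the rate. Here ∑xᵢ = 36 and n = 10, so shape 2.8→38.8 and rate 1.7→11.7.
E[λ | data] = 38.8/11.7 = 3.316.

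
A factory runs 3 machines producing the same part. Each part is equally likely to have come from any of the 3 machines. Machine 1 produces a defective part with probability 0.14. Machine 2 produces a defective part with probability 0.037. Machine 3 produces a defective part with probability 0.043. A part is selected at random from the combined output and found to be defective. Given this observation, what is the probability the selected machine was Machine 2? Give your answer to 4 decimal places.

Tabulate prior·likelihood by source: [1] prior 0.333333, lik 0.14, product 0.04667; [2] prior 0.333333, lik 0.037, product 0.01233; [3] prior 0.333333, lik 0.043, product 0.01433.
Normalizing constant = 0.073333; the posterior for Machine 2 is its product over the sum, 0.01233/0.073333 = 0.1682.

Posterior probability ≈ 0.1682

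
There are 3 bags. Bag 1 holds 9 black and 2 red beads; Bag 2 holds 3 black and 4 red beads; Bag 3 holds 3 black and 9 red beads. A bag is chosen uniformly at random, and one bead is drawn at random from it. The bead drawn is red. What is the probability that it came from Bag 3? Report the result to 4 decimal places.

Posterior probability ≈ 0.4989

Tabulate prior·likelihood by source: [1] prior 0.333333, lik 0.1818, product 0.06061; [2] prior 0.333333, lik 0.5714, product 0.1905; [3] prior 0.333333, lik 0.75, product 0.2500.
Normalizing constant = 0.50108; the posterior for Bag 3 is its product over the sum, 0.2500/0.50108 = 0.4989.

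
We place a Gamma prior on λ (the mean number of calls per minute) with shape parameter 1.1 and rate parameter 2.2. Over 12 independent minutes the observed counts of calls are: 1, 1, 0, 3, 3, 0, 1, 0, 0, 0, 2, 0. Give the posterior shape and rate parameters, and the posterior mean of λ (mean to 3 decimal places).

The Poisson likelihood adds the total count to the shape and the number of exposure periods to the rate. Here ∑xᵢ = 11 and n = 12, so shape 1.1→12.1 and rate 2.2→14.2.
Posterior mean = shape/rate = 12.1/14.2 = 0.852.

Posterior: Gamma(shape=12.1, rate=14.2); mean ≈ 0.852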